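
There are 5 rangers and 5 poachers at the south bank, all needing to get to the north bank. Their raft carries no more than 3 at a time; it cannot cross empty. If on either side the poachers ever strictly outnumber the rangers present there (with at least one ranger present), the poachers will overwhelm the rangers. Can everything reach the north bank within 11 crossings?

Yes

Yes — this plan uses 11 crossings (≤ 11):
1. 2 poachers → the north bank.  (the south bank: 5R 3P; the north bank: 0R 2P)
2. 1 poacher ← the south bank.  (the south bank: 5R 4P; the north bank: 0R 1P)
3. 3 poachers → the north bank.  (the south bank: 5R 1P; the north bank: 0R 4P)
4. 1 poacher ← the south bank.  (the south bank: 5R 2P; the north bank: 0R 3P)
5. 3 rangers → the north bank.  (the south bank: 2R 2P; the north bank: 3R 3P)
6. 1 ranger and 1 poacher ← the south bank.  (the south bank: 3R 3P; the north bank: 2R 2P)
7. 3 rangers → the north bank.  (the south bank: 0R 3P; the north bank: 5R 2P)
8. 1 poacher ← the south bank.  (the south bank: 0R 4P; the north bank: 5R 1P)
9. 2 poachers → the north bank.  (the south bank: 0R 2P; the north bank: 5R 3P)
10. 1 poacher ← the south bank.  (the south bank: 0R 3P; the north bank: 5R 2P)
11. 3 poachers → the north bank.  (the south bank: 0R 0P; the north bank: 5R 5P)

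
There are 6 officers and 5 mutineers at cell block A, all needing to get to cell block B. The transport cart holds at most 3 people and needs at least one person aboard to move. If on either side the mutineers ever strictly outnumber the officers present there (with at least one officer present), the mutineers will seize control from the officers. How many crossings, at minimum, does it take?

Counting alone: each trip to cell block B takes at most 3 across and each return brings at least 1 back, so after t trips out (and t−1 returns) at most 3t − (t−1) of the 11 are across; that first reaches 11 at t = 5, so at least 9 crossings are needed.
The plan below uses exactly 9 crossings, so it is optimal:
1. 3 mutineers → cell block B.  (cell block A: 6O 2M; cell block B: 0O 3M)
2. 1 mutineer ← cell block A.  (cell block A: 6O 3M; cell block B: 0O 2M)
3. 3 officers → cell block B.  (cell block A: 3O 3M; cell block B: 3O 2M)
4. 1 officer ← cell block A.  (cell block A: 4O 3M; cell block B: 2O 2M)
5. 2 officers and 1 mutineer → cell block B.  (cell block A: 2O 2M; cell block B: 4O 3M)
6. 1 officer ← cell block A.  (cell block A: 3O 2M; cell block B: 3O 3M)
7. 2 officers and 1 mutineer → cell block B.  (cell block A: 1O 1M; cell block B: 5O 4M)
8. 1 officer ← cell block A.  (cell block A: 2O 1M; cell block B: 4O 4M)
9. 2 officers and 1 mutineer → cell block B.  (cell block A: 0O 0M; cell block B: 6O 5M)

9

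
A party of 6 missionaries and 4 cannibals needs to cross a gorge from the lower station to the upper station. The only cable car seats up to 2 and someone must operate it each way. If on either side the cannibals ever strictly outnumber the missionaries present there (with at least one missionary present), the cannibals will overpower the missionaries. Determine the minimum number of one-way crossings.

17

Counting alone: each trip to the upper station takes at most 2 across and each return brings at least 1 back, so after t trips out (and t−1 returns) at most 2t − (t−1) of the 10 are across; that first reaches 10 at t = 9, so at least 17 crossings are needed.
The plan below uses exactly 17 crossings, so it is optimal:
1. 2 cannibals → the upper station.  (the lower station: 6M 2C; the upper station: 0M 2C)
2. 1 cannibal ← the lower station.  (the lower station: 6M 3C; the upper station: 0M 1C)
3. 2 cannibals → the upper station.  (the lower station: 6M 1C; the upper station: 0M 3C)
4. 1 cannibal ← the lower station.  (the lower station: 6M 2C; the upper station: 0M 2C)
5. 2 missionaries → the upper station.  (the lower station: 4M 2C; the upper station: 2M 2C)
6. 1 cannibal ← the lower station.  (the lower station: 4M 3C; the upper station: 2M 1C)
7. 1 missionary and 1 cannibal → the upper station.  (the lower station: 3M 2C; the upper station: 3M 2C)
8. 1 cannibal ← the lower station.  (the lower station: 3M 3C; the upper station: 3M 1C)
9. 2 cannibals → the upper station.  (the lower station: 3M 1C; the upper station: 3M 3C)
10. 1 cannibal ← the lower station.  (the lower station: 3M 2C; the upper station: 3M 2C)
11. 1 missionary and 1 cannibal → the upper station.  (the lower station: 2M 1C; the upper station: 4M 3C)
12. 1 cannibal ← the lower station.  (the lower station: 2M 2C; the upper station: 4M 2C)
13. 2 cannibals → the upper station.  (the lower station: 2M 0C; the upper station: 4M 4C)
14. 1 cannibal ← the lower station.  (the lower station: 2M 1C; the upper station: 4M 3C)
15. 1 missionary and 1 cannibal → the upper station.  (the lower station: 1M 0C; the upper station: 5M 4C)
16. 1 cannibal ← the lower station.  (the lower station: 1M 1C; the upper station: 5M 3C)
17. 1 missionary and 1 cannibal → the upper station.  (the lower station: 0M 0C; the upper station: 6M 4C)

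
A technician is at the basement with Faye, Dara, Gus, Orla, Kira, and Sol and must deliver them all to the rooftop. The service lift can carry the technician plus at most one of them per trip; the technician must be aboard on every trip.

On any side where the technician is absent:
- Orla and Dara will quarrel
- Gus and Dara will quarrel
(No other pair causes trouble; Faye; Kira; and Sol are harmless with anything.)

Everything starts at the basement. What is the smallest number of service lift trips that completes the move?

13

Counting alone: the technician can take at most 1 across per trip to the rooftop, so moving all 6 needs at least 6 loaded trips out, with a return between consecutive ones — at least 11 crossings.
The safety rule pushes this higher. Following every safe sequence of crossings, the most of the 6 that can be at the rooftop as the service lift arrives there on crossing 11 is 5 — never all 6.
So no plan with fewer than 13 crossings exists, and this one achieves 13:
1. Technician goes to the rooftop with Dara.
2. Technician goes back to the basement alone.
3. Technician goes to the rooftop with Faye.
4. Technician goes back to the basement alone.
5. Technician goes to the rooftop with Gus.
6. Technician goes back to the basement with Dara.
7. Technician goes to the rooftop with Orla.
8. Technician goes back to the basement alone.
9. Technician goes to the rooftop with Kira.
10. Technician goes back to the basement alone.
11. Technician goes to the rooftop with Sol.
12. Technician goes back to the basement alone.
13. Technician goes to the rooftop with Dara.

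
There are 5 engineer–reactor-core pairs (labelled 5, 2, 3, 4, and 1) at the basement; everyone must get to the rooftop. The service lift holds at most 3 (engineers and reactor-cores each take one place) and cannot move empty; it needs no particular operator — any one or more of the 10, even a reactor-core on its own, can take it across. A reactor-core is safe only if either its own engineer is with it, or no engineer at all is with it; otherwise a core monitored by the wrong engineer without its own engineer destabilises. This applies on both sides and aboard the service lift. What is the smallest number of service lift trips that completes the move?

11

Counting alone: each trip to the rooftop takes at most 3 across and each return brings at least 1 back, so after t trips out (and t−1 returns) at most 3t − (t−1) of the 10 are across; that first reaches 10 at t = 5, so at least 9 crossings are needed.
The safety rule pushes this higher. Following every safe sequence of crossings, the most of the 10 that can be at the rooftop as the service lift arrives there on crossing 9 is 9 — never all 10.
So no plan with fewer than 11 crossings exists, and this one achieves 11:
1. engineer 5 and reactor-core 5 cross → the rooftop.
2. engineer 5 crosses ← the basement.
3. reactor-core 2, reactor-core 3, and reactor-core 4 cross → the rooftop.
4. reactor-core 5 crosses ← the basement.
5. engineer 2, engineer 3, and engineer 4 cross → the rooftop.
6. engineer 2 and reactor-core 2 cross ← the basement.
7. engineer 1, engineer 2, and engineer 5 cross → the rooftop.
8. reactor-core 3 crosses ← the basement.
9. reactor-core 2 and reactor-core 5 cross → the rooftop.
10. reactor-core 5 crosses ← the basement.
11. reactor-core 1, reactor-core 3, and reactor-core 5 cross → the rooftop.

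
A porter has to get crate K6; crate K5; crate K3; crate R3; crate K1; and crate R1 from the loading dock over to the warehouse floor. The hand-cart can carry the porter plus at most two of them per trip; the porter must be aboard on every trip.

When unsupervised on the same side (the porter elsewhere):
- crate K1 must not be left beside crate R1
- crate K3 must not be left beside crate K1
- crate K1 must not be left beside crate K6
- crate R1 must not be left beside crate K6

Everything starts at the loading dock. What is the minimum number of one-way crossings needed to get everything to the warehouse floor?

9

Counting alone: the porter can take at most 2 across per trip to the warehouse floor, so moving all 6 needs at least 3 loaded trips out, with a return between consecutive ones — at least 5 crossings.
The safety rule pushes this higher. Following every safe sequence of crossings, the most of the 6 that can be at the warehouse floor as the hand-cart arrives there on crossings 5, 7 is 4, 5 respectively — never all 6.
So no plan with fewer than 9 crossings exists, and this one achieves 9:
1. Porter goes to the warehouse floor with crate K1 and crate K6.
2. Porter goes back to the loading dock with crate K6.
3. Porter goes to the warehouse floor with crate K5 and crate K6.
4. Porter goes back to the loading dock with crate K6.
5. Porter goes to the warehouse floor with crate K3 and crate K6.
6. Porter goes back to the loading dock with crate K1.
7. Porter goes to the warehouse floor with crate K1 and crate R3.
8. Porter goes back to the loading dock with crate K1.
9. Porter goes to the warehouse floor with crate K1 and crate R1.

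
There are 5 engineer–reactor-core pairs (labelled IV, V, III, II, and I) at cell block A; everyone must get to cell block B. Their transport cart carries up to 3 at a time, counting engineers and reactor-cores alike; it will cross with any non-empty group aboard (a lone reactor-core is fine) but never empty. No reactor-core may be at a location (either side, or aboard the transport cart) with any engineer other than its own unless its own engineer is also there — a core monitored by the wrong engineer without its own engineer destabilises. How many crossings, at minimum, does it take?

Counting alone: each trip to cell block B takes at most 3 across and each return brings at least 1 back, so after t trips out (and t−1 returns) at most 3t − (t−1) of the 10 are across; that first reaches 10 at t = 5, so at least 9 crossings are needed.
The safety rule pushes this higher. Following every safe sequence of crossings, the most of the 10 that can be at cell block B as the transport cart arrives there on crossing 9 is 9 — never all 10.
So no plan with fewer than 11 crossings exists, and this one achieves 11:
1. engineer IV and reactor-core IV cross → cell block B.
2. engineer IV crosses ← cell block A.
3. reactor-core II, reactor-core III, and reactor-core V cross → cell block B.
4. reactor-core IV crosses ← cell block A.
5. engineer II, engineer III, and engineer V cross → cell block B.
6. engineer V and reactor-core V cross ← cell block A.
7. engineer I, engineer IV, and engineer V cross → cell block B.
8. reactor-core III crosses ← cell block A.
9. reactor-core IV and reactor-core V cross → cell block B.
10. reactor-core IV crosses ← cell block A.
11. reactor-core I, reactor-core III, and reactor-core IV cross → cell block B.

11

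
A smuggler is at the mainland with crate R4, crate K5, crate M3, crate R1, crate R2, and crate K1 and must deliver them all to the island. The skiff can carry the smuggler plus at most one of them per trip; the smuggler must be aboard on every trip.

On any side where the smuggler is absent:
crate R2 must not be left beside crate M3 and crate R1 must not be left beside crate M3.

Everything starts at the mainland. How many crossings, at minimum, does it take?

Counting alone: the smuggler can take at most 1 across per trip to the island, so moving all 6 needs at least 6 loaded trips out, with a return between consecutive ones — at least 11 crossings.
The safety rule pushes this higher. Following every safe sequence of crossings, the most of the 6 that can be at the island as the skiff arrives there on crossing 11 is 5 — never all 6.
So no plan with fewer than 13 crossings exists, and this one achieves 13:
1. Smuggler goes to the island with crate M3.  [the mainland: crate K1, crate K5, crate R1, crate R2, crate R4 | the island: crate M3]
2. Smuggler goes back to the mainland alone.  [the mainland: crate K1, crate K5, crate R1, crate R2, crate R4 | the island: crate M3]
3. Smuggler goes to the island with crate R4.  [the mainland: crate K1, crate K5, crate R1, crate R2 | the island: crate M3, crate R4]
4. Smuggler goes back to the mainland alone.  [the mainland: crate K1, crate K5, crate R1, crate R2 | the island: crate M3, crate R4]
5. Smuggler goes to the island with crate K5.  [the mainland: crate K1, crate R1, crate R2 | the island: crate K5, crate M3, crate R4]
6. Smuggler goes back to the mainland alone.  [the mainland: crate K1, crate R1, crate R2 | the island: crate K5, crate M3, crate R4]
7. Smuggler goes to the island with crate R1.  [the mainland: crate K1, crate R2 | the island: crate K5, crate M3, crate R1, crate R4]
8. Smuggler goes back to the mainland with crate M3.  [the mainland: crate K1, crate M3, crate R2 | the island: crate K5, crate R1, crate R4]
9. Smuggler goes to the island with crate R2.  [the mainland: crate K1, crate M3 | the island: crate K5, crate R1, crate R2, crate R4]
10. Smuggler goes back to the mainland alone.  [the mainland: crate K1, crate M3 | the island: crate K5, crate R1, crate R2, crate R4]
11. Smuggler goes to the island with crate K1.  [the mainland: crate M3 | the island: crate K1, crate K5, crate R1, crate R2, crate R4]
12. Smuggler goes back to the mainland alone.  [the mainland: crate M3 | the island: crate K1, crate K5, crate R1, crate R2, crate R4]
13. Smuggler goes to the island with crate M3.  [the mainland: — | the island: crate K1, crate K5, crate M3, crate R1, crate R2, crate R4]

13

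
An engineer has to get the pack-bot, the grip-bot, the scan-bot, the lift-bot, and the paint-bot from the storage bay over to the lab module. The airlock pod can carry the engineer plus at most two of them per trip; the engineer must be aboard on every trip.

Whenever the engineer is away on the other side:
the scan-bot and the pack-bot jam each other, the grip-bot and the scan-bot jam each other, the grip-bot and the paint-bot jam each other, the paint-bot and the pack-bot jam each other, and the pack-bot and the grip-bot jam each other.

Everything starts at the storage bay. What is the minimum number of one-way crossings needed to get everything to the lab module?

Counting alone: the engineer can take at most 2 across per trip to the lab module, so moving all 5 needs at least 3 loaded trips out, with a return between consecutive ones — at least 5 crossings.
The safety rule pushes this higher. Following every safe sequence of crossings, the most of the 5 that can be at the lab module as the airlock pod arrives there on crossing 5 is 4 — never all 5.
So no plan with fewer than 7 crossings exists, and this one achieves 7:
1. Engineer goes to the lab module with the grip-bot and the pack-bot.  [the storage bay: the lift-bot, the paint-bot, the scan-bot | the lab module: the grip-bot, the pack-bot]
2. Engineer goes back to the storage bay with the pack-bot.  [the storage bay: the lift-bot, the pack-bot, the paint-bot, the scan-bot | the lab module: the grip-bot]
3. Engineer goes to the lab module with the lift-bot and the pack-bot.  [the storage bay: the paint-bot, the scan-bot | the lab module: the grip-bot, the lift-bot, the pack-bot]
4. Engineer goes back to the storage bay with the pack-bot.  [the storage bay: the pack-bot, the paint-bot, the scan-bot | the lab module: the grip-bot, the lift-bot]
5. Engineer goes to the lab module with the paint-bot and the scan-bot.  [the storage bay: the pack-bot | the lab module: the grip-bot, the lift-bot, the paint-bot, the scan-bot]
6. Engineer goes back to the storage bay with the grip-bot.  [the storage bay: the grip-bot, the pack-bot | the lab module: the lift-bot, the paint-bot, the scan-bot]
7. Engineer goes to the lab module with the grip-bot and the pack-bot.  [the storage bay: — | the lab module: the grip-bot, the lift-bot, the pack-bot, the paint-bot, the scan-bot]

7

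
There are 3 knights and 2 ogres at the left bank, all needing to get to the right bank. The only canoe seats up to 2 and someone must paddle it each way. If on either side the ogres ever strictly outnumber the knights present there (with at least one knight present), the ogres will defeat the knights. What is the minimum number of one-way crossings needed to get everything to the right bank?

7

Counting alone: each trip to the right bank takes at most 2 across and each return brings at least 1 back, so after t trips out (and t−1 returns) at most 2t − (t−1) of the 5 are across; that first reaches 5 at t = 4, so at least 7 crossings are needed.
The plan below uses exactly 7 crossings, so it is optimal:
1. 2 ogres → the right bank.  (the left bank: 3K 0O; the right bank: 0K 2O)
2. 1 ogre ← the left bank.  (the left bank: 3K 1O; the right bank: 0K 1O)
3. 2 knights → the right bank.  (the left bank: 1K 1O; the right bank: 2K 1O)
4. 1 knight ← the left bank.  (the left bank: 2K 1O; the right bank: 1K 1O)
5. 1 knight and 1 ogre → the right bank.  (the left bank: 1K 0O; the right bank: 2K 2O)
6. 1 ogre ← the left bank.  (the left bank: 1K 1O; the right bank: 2K 1O)
7. 1 knight and 1 ogre → the right bank.  (the left bank: 0K 0O; the right bank: 3K 2O)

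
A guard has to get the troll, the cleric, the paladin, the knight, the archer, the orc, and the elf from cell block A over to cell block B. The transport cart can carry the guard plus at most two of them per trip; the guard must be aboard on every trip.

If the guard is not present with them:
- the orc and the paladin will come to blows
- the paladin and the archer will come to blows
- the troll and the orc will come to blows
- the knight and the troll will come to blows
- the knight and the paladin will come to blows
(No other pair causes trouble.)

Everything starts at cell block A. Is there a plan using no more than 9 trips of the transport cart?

Yes

Yes — this plan uses 9 crossings (≤ 9):
1. Guard goes to cell block B with the paladin and the troll.  [cell block A: the archer, the cleric, the elf, the knight, the orc | cell block B: the paladin, the troll]
2. Guard goes back to cell block A alone.  [cell block A: the archer, the cleric, the elf, the knight, the orc | cell block B: the paladin, the troll]
3. Guard goes to cell block B with the cleric.  [cell block A: the archer, the elf, the knight, the orc | cell block B: the cleric, the paladin, the troll]
4. Guard goes back to cell block A alone.  [cell block A: the archer, the elf, the knight, the orc | cell block B: the cleric, the paladin, the troll]
5. Guard goes to cell block B with the archer and the knight.  [cell block A: the elf, the orc | cell block B: the archer, the cleric, the knight, the paladin, the troll]
6. Guard goes back to cell block A with the paladin and the troll.  [cell block A: the elf, the orc, the paladin, the troll | cell block B: the archer, the cleric, the knight]
7. Guard goes to cell block B with the elf and the orc.  [cell block A: the paladin, the troll | cell block B: the archer, the cleric, the elf, the knight, the orc]
8. Guard goes back to cell block A alone.  [cell block A: the paladin, the troll | cell block B: the archer, the cleric, the elf, the knight, the orc]
9. Guard goes to cell block B with the paladin and the troll.  [cell block A: — | cell block B: the archer, the cleric, the elf, the knight, the orc, the paladin, the troll]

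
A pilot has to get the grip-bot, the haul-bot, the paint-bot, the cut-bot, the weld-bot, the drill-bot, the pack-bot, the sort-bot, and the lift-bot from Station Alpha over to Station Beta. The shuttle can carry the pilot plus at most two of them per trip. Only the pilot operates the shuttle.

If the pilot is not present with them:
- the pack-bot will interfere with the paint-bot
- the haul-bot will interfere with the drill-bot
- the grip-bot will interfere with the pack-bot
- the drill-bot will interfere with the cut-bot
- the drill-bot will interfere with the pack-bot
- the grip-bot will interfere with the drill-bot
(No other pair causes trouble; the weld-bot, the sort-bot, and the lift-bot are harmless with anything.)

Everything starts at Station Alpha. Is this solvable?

1. Pilot goes to Station Beta with the drill-bot and the pack-bot.
2. Pilot goes back to Station Alpha with the drill-bot.
3. Pilot goes to Station Beta with the drill-bot and the haul-bot.
4. Pilot goes back to Station Alpha with the drill-bot.
5. Pilot goes to Station Beta with the cut-bot and the grip-bot.
6. Pilot goes back to Station Alpha with the grip-bot.
7. Pilot goes to Station Beta with the grip-bot and the paint-bot.
8. Pilot goes back to Station Alpha with the pack-bot.
9. Pilot goes to Station Beta with the drill-bot and the weld-bot.
10. Pilot goes back to Station Alpha with the drill-bot.
11. Pilot goes to Station Beta with the drill-bot and the sort-bot.
12. Pilot goes back to Station Alpha with the drill-bot.
13. Pilot goes to Station Beta with the drill-bot and the lift-bot.
14. Pilot goes back to Station Alpha with the drill-bot.
15. Pilot goes to Station Beta with the drill-bot and the pack-bot.

Yes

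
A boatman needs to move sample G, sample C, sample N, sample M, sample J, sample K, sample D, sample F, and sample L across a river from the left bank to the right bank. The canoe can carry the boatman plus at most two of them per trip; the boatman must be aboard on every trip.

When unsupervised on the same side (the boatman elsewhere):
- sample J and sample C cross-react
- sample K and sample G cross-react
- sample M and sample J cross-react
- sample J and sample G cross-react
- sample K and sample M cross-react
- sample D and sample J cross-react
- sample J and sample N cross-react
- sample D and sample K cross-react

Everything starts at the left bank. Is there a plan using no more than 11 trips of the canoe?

Yes — this plan uses 11 crossings (≤ 11):
1. Boatman goes to the right bank with sample J and sample K.
2. Boatman goes back to the left bank alone.
3. Boatman goes to the right bank with sample G and sample M.
4. Boatman goes back to the left bank with sample J and sample K.
5. Boatman goes to the right bank with sample D and sample J.
6. Boatman goes back to the left bank with sample J.
7. Boatman goes to the right bank with sample C and sample N.
8. Boatman goes back to the left bank alone.
9. Boatman goes to the right bank with sample F and sample L.
10. Boatman goes back to the left bank alone.
11. Boatman goes to the right bank with sample J and sample K.

Yes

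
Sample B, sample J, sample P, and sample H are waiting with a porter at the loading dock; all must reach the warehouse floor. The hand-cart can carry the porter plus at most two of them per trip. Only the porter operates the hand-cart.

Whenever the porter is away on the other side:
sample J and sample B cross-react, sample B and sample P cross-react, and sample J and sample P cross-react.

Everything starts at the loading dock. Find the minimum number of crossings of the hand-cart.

Counting alone: the porter can take at most 2 across per trip to the warehouse floor, so moving all 4 needs at least 2 loaded trips out, with a return between consecutive ones — at least 3 crossings.
The safety rule pushes this higher. Following every safe sequence of crossings, the most of the 4 that can be at the warehouse floor as the hand-cart arrives there on crossing 3 is 3 — never all 4.
So no plan with fewer than 5 crossings exists, and this one achieves 5:
1. Porter goes to the warehouse floor with sample B and sample J.  [the loading dock: sample H, sample P | the warehouse floor: sample B, sample J]
2. Porter goes back to the loading dock with sample B.  [the loading dock: sample B, sample H, sample P | the warehouse floor: sample J]
3. Porter goes to the warehouse floor with sample B and sample H.  [the loading dock: sample P | the warehouse floor: sample B, sample H, sample J]
4. Porter goes back to the loading dock with sample B.  [the loading dock: sample B, sample P | the warehouse floor: sample H, sample J]
5. Porter goes to the warehouse floor with sample B and sample P.  [the loading dock: — | the warehouse floor: sample B, sample H, sample J, sample P]

5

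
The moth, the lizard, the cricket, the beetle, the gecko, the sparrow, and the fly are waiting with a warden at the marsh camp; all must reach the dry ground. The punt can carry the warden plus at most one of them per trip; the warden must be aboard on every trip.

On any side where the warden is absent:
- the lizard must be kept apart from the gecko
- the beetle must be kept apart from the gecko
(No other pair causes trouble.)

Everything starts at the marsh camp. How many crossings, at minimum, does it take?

15

Counting alone: the warden can take at most 1 across per trip to the dry ground, so moving all 7 needs at least 7 loaded trips out, with a return between consecutive ones — at least 13 crossings.
The safety rule pushes this higher. Following every safe sequence of crossings, the most of the 7 that can be at the dry ground as the punt arrives there on crossing 13 is 6 — never all 7.
So no plan with fewer than 15 crossings exists, and this one achieves 15:
1. Warden goes to the dry ground with the gecko.  [the marsh camp: the beetle, the cricket, the fly, the lizard, the moth, the sparrow | the dry ground: the gecko]
2. Warden goes back to the marsh camp alone.  [the marsh camp: the beetle, the cricket, the fly, the lizard, the moth, the sparrow | the dry ground: the gecko]
3. Warden goes to the dry ground with the moth.  [the marsh camp: the beetle, the cricket, the fly, the lizard, the sparrow | the dry ground: the gecko, the moth]
4. Warden goes back to the marsh camp alone.  [the marsh camp: the beetle, the cricket, the fly, the lizard, the sparrow | the dry ground: the gecko, the moth]
5. Warden goes to the dry ground with the lizard.  [the marsh camp: the beetle, the cricket, the fly, the sparrow | the dry ground: the gecko, the lizard, the moth]
6. Warden goes back to the marsh camp with the gecko.  [the marsh camp: the beetle, the cricket, the fly, the gecko, the sparrow | the dry ground: the lizard, the moth]
7. Warden goes to the dry ground with the beetle.  [the marsh camp: the cricket, the fly, the gecko, the sparrow | the dry ground: the beetle, the lizard, the moth]
8. Warden goes back to the marsh camp alone.  [the marsh camp: the cricket, the fly, the gecko, the sparrow | the dry ground: the beetle, the lizard, the moth]
9. Warden goes to the dry ground with the cricket.  [the marsh camp: the fly, the gecko, the sparrow | the dry ground: the beetle, the cricket, the lizard, the moth]
10. Warden goes back to the marsh camp alone.  [the marsh camp: the fly, the gecko, the sparrow | the dry ground: the beetle, the cricket, the lizard, the moth]
11. Warden goes to the dry ground with the sparrow.  [the marsh camp: the fly, the gecko | the dry ground: the beetle, the cricket, the lizard, the moth, the sparrow]
12. Warden goes back to the marsh camp alone.  [the marsh camp: the fly, the gecko | the dry ground: the beetle, the cricket, the lizard, the moth, the sparrow]
13. Warden goes to the dry ground with the fly.  [the marsh camp: the gecko | the dry ground: the beetle, the cricket, the fly, the lizard, the moth, the sparrow]
14. Warden goes back to the marsh camp alone.  [the marsh camp: the gecko | the dry ground: the beetle, the cricket, the fly, the lizard, the moth, the sparrow]
15. Warden goes to the dry ground with the gecko.  [the marsh camp: — | the dry ground: the beetle, the cricket, the fly, the gecko, the lizard, the moth, the sparrow]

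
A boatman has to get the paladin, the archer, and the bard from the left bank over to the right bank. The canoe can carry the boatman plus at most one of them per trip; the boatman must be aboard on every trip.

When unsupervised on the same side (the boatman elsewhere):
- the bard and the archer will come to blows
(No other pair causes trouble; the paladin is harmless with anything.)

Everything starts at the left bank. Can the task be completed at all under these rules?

1. Boatman goes to the right bank with the archer.  [the left bank: the bard, the paladin | the right bank: the archer]
2. Boatman goes back to the left bank alone.  [the left bank: the bard, the paladin | the right bank: the archer]
3. Boatman goes to the right bank with the paladin.  [the left bank: the bard | the right bank: the archer, the paladin]
4. Boatman goes back to the left bank alone.  [the left bank: the bard | the right bank: the archer, the paladin]
5. Boatman goes to the right bank with the bard.  [the left bank: — | the right bank: the archer, the bard, the paladin]

Yes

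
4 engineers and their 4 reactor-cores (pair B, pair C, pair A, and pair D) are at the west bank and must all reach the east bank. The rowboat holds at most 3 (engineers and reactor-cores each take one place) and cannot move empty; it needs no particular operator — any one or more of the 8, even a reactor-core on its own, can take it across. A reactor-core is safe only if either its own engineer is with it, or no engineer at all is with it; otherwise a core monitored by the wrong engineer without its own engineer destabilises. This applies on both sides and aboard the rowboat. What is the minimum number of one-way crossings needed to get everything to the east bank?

Counting alone: each trip to the east bank takes at most 3 across and each return brings at least 1 back, so after t trips out (and t−1 returns) at most 3t − (t−1) of the 8 are across; that first reaches 8 at t = 4, so at least 7 crossings are needed.
The safety rule pushes this higher. Following every safe sequence of crossings, the most of the 8 that can be at the east bank as the rowboat arrives there on crossing 7 is 7 — never all 8.
So no plan with fewer than 9 crossings exists, and this one achieves 9:
1. engineer B and reactor-core B cross → the east bank.
2. engineer B crosses ← the west bank.
3. engineer B, engineer C, and reactor-core C cross → the east bank.
4. engineer B and reactor-core B cross ← the west bank.
5. engineer A, engineer B, and engineer D cross → the east bank.
6. reactor-core C crosses ← the west bank.
7. reactor-core B and reactor-core C cross → the east bank.
8. reactor-core B crosses ← the west bank.
9. reactor-core A, reactor-core B, and reactor-core D cross → the east bank.

9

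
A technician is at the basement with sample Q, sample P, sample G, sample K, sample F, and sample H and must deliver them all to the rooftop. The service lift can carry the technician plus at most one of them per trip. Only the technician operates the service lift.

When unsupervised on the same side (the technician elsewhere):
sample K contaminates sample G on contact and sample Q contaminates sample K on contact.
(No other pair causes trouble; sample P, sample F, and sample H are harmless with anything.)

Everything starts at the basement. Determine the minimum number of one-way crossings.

Counting alone: the technician can take at most 1 across per trip to the rooftop, so moving all 6 needs at least 6 loaded trips out, with a return between consecutive ones — at least 11 crossings.
The safety rule pushes this higher. Following every safe sequence of crossings, the most of the 6 that can be at the rooftop as the service lift arrives there on crossing 11 is 5 — never all 6.
So no plan with fewer than 13 crossings exists, and this one achieves 13:
1. Technician goes to the rooftop with sample K.
2. Technician goes back to the basement alone.
3. Technician goes to the rooftop with sample Q.
4. Technician goes back to the basement with sample K.
5. Technician goes to the rooftop with sample G.
6. Technician goes back to the basement alone.
7. Technician goes to the rooftop with sample P.
8. Technician goes back to the basement alone.
9. Technician goes to the rooftop with sample F.
10. Technician goes back to the basement alone.
11. Technician goes to the rooftop with sample H.
12. Technician goes back to the basement alone.
13. Technician goes to the rooftop with sample K.

13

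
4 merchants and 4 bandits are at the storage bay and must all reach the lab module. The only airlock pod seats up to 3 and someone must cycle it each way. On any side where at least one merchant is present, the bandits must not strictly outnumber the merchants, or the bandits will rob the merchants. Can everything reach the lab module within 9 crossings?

Yes — this plan uses 9 crossings (≤ 9):
1. 2 bandits → the lab module.  (the storage bay: 4M 2B; the lab module: 0M 2B)
2. 1 bandit ← the storage bay.  (the storage bay: 4M 3B; the lab module: 0M 1B)
3. 3 bandits → the lab module.  (the storage bay: 4M 0B; the lab module: 0M 4B)
4. 1 bandit ← the storage bay.  (the storage bay: 4M 1B; the lab module: 0M 3B)
5. 3 merchants → the lab module.  (the storage bay: 1M 1B; the lab module: 3M 3B)
6. 1 merchant and 1 bandit ← the storage bay.  (the storage bay: 2M 2B; the lab module: 2M 2B)
7. 2 merchants → the lab module.  (the storage bay: 0M 2B; the lab module: 4M 2B)
8. 1 bandit ← the storage bay.  (the storage bay: 0M 3B; the lab module: 4M 1B)
9. 3 bandits → the lab module.  (the storage bay: 0M 0B; the lab module: 4M 4B)

Yes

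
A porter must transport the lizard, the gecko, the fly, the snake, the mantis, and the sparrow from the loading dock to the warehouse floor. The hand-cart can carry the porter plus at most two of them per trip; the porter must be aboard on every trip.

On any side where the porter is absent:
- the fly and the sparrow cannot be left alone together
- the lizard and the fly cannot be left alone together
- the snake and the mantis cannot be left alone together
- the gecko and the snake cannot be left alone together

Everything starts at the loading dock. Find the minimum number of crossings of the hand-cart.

Counting alone: the porter can take at most 2 across per trip to the warehouse floor, so moving all 6 needs at least 3 loaded trips out, with a return between consecutive ones — at least 5 crossings.
The safety rule pushes this higher. Following every safe sequence of crossings, the most of the 6 that can be at the warehouse floor as the hand-cart arrives there on crossing 5 is 5 — never all 6.
So no plan with fewer than 7 crossings exists, and this one achieves 7:
1. Porter goes to the warehouse floor with the fly and the snake.
2. Porter goes back to the loading dock alone.
3. Porter goes to the warehouse floor with the gecko and the lizard.
4. Porter goes back to the loading dock with the fly and the snake.
5. Porter goes to the warehouse floor with the mantis and the sparrow.
6. Porter goes back to the loading dock alone.
7. Porter goes to the warehouse floor with the fly and the snake.

7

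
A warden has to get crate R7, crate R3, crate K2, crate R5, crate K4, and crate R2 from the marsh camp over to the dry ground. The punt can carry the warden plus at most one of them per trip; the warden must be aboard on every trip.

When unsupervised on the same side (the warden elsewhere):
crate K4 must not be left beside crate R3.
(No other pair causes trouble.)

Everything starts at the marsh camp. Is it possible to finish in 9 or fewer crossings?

Counting alone: the warden can take at most 1 across per trip to the dry ground, so moving all 6 needs at least 6 loaded trips out, with a return between consecutive ones — at least 11 crossings.
Since 9 < 11, 9 crossings cannot be enough. (The shortest complete plan in fact takes 11:)
1. Warden goes to the dry ground with crate R3.  [the marsh camp: crate K2, crate K4, crate R2, crate R5, crate R7 | the dry ground: crate R3]
2. Warden goes back to the marsh camp alone.  [the marsh camp: crate K2, crate K4, crate R2, crate R5, crate R7 | the dry ground: crate R3]
3. Warden goes to the dry ground with crate R7.  [the marsh camp: crate K2, crate K4, crate R2, crate R5 | the dry ground: crate R3, crate R7]
4. Warden goes back to the marsh camp alone.  [the marsh camp: crate K2, crate K4, crate R2, crate R5 | the dry ground: crate R3, crate R7]
5. Warden goes to the dry ground with crate K2.  [the marsh camp: crate K4, crate R2, crate R5 | the dry ground: crate K2, crate R3, crate R7]
6. Warden goes back to the marsh camp alone.  [the marsh camp: crate K4, crate R2, crate R5 | the dry ground: crate K2, crate R3, crate R7]
7. Warden goes to the dry ground with crate R5.  [the marsh camp: crate K4, crate R2 | the dry ground: crate K2, crate R3, crate R5, crate R7]
8. Warden goes back to the marsh camp alone.  [the marsh camp: crate K4, crate R2 | the dry ground: crate K2, crate R3, crate R5, crate R7]
9. Warden goes to the dry ground with crate R2.  [the marsh camp: crate K4 | the dry ground: crate K2, crate R2, crate R3, crate R5, crate R7]
10. Warden goes back to the marsh camp alone.  [the marsh camp: crate K4 | the dry ground: crate K2, crate R2, crate R3, crate R5, crate R7]
11. Warden goes to the dry ground with crate K4.  [the marsh camp: — | the dry ground: crate K2, crate K4, crate R2, crate R3, crate R5, crate R7]

No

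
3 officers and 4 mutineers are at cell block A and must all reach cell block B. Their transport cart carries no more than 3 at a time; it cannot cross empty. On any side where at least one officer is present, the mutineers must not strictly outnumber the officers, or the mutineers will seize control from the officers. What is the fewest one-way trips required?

impossible

The mutineers already outnumber the officers at cell block A before anyone moves, so the starting position itself is disallowed.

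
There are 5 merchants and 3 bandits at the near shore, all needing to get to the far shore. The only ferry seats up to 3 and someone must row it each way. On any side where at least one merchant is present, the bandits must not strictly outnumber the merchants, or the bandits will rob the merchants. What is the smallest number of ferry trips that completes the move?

Counting alone: each trip to the far shore takes at most 3 across and each return brings at least 1 back, so after t trips out (and t−1 returns) at most 3t − (t−1) of the 8 are across; that first reaches 8 at t = 4, so at least 7 crossings are needed.
The plan below uses exactly 7 crossings, so it is optimal:
1. 2 bandits → the far shore.  (the near shore: 5M 1B; the far shore: 0M 2B)
2. 1 bandit ← the near shore.  (the near shore: 5M 2B; the far shore: 0M 1B)
3. 2 merchants and 1 bandit → the far shore.  (the near shore: 3M 1B; the far shore: 2M 2B)
4. 1 bandit ← the near shore.  (the near shore: 3M 2B; the far shore: 2M 1B)
5. 1 merchant and 2 bandits → the far shore.  (the near shore: 2M 0B; the far shore: 3M 3B)
6. 1 bandit ← the near shore.  (the near shore: 2M 1B; the far shore: 3M 2B)
7. 2 merchants and 1 bandit → the far shore.  (the near shore: 0M 0B; the far shore: 5M 3B)

7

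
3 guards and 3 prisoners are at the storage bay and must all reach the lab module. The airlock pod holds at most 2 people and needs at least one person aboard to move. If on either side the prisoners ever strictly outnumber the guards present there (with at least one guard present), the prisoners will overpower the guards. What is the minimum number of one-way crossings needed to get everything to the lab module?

11

Counting alone: each trip to the lab module takes at most 2 across and each return brings at least 1 back, so after t trips out (and t−1 returns) at most 2t − (t−1) of the 6 are across; that first reaches 6 at t = 5, so at least 9 crossings are needed.
The safety rule pushes this higher. Following every safe sequence of crossings, the most of the 6 that can be at the lab module as the airlock pod arrives there on crossing 9 is 5 — never all 6.
So no plan with fewer than 11 crossings exists, and this one achieves 11:
1. 2 prisoners → the lab module.  (the storage bay: 3G 1P; the lab module: 0G 2P)
2. 1 prisoner ← the storage bay.  (the storage bay: 3G 2P; the lab module: 0G 1P)
3. 2 prisoners → the lab module.  (the storage bay: 3G 0P; the lab module: 0G 3P)
4. 1 prisoner ← the storage bay.  (the storage bay: 3G 1P; the lab module: 0G 2P)
5. 2 guards → the lab module.  (the storage bay: 1G 1P; the lab module: 2G 2P)
6. 1 guard and 1 prisoner ← the storage bay.  (the storage bay: 2G 2P; the lab module: 1G 1P)
7. 2 guards → the lab module.  (the storage bay: 0G 2P; the lab module: 3G 1P)
8. 1 prisoner ← the storage bay.  (the storage bay: 0G 3P; the lab module: 3G 0P)
9. 2 prisoners → the lab module.  (the storage bay: 0G 1P; the lab module: 3G 2P)
10. 1 prisoner ← the storage bay.  (the storage bay: 0G 2P; the lab module: 3G 1P)
11. 2 prisoners → the lab module.  (the storage bay: 0G 0P; the lab module: 3G 3P)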